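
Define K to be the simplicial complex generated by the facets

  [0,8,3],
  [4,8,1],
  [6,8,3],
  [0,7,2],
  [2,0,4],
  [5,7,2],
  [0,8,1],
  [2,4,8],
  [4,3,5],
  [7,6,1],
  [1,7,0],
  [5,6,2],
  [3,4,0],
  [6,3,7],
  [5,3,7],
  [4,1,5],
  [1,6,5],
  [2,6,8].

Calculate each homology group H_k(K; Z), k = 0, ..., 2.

Order the vertices as 0 < 1 < 2 < 3 < 4 < 5 < 6 < 7 < 8. Listing each simplex with vertices in this order, K has dimension 2 with simplices:

  0-simplices (9): [0], [1], [2], [3], [4], [5], [6], [7], [8]
  1-simplices (27): (27 of them)
  2-simplices (18): [0,1,7], [0,1,8], [0,2,4], [0,2,7], [0,3,4], [0,3,8], [1,4,5], [1,4,8], [1,5,6], [1,6,7], [2,4,8], [2,5,6], [2,5,7], [2,6,8], [3,4,5], [3,5,7], [3,6,7], [3,6,8]

Hence C_0 ≅ Z^9, C_1 ≅ Z^27, C_2 ≅ Z^18.

The boundary map ∂_1: C_1 → C_0 sends each edge [p,q] (with p < q) to q − p. For instance
  ∂[6,7] = [7] − [6].
As a 9×27 matrix over Z this has rank 8, with invariant factors (1,1,1,1,1,1,1,1).

The boundary map ∂_2: C_2 → C_1 sends each 2-simplex [p,q,r] to [q,r] − [p,r] + [p,q]. For instance
  ∂[1,6,7] = [6,7] − [1,7] + [1,6],
  ∂[0,2,7] = [2,7] − [0,7] + [0,2].
This gives a 27×18 integer matrix of rank 18; reducing to Smith normal form yields diagonal entries (1,1,1,1,1,1,1,1,1,1,1,1,1,1,1,1,1,2).

Now H_k = ker ∂_k / im ∂_{k+1}, so:

  H_0: rank C_0 − rank ∂_1 = 9 − 8 = 1, and the invariant factors of ∂_1 are all 1, so H_0 ≅ Z.
  H_1: rank ker ∂_1 − rank ∂_2 = (27 − 8) − 18 = 1, and ∂_2 has invariant factor 2 > 1, so H_1 ≅ Z ⊕ Z/2.
  H_2: rank ker ∂_2 − rank ∂_3 = (18 − 18) − 0 = 0, and there is no ∂_3, so H_2 ≅ 0.

(K is a triangulation of the Klein bottle.)

H_0 ≅ Z,  H_1 ≅ Z ⊕ Z/2,  H_2 = 0.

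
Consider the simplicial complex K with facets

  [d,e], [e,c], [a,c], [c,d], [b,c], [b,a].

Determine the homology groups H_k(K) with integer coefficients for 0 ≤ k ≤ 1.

H_0 = Z,  H_1 = Z^2.

We work with the vertex ordering a < b < c < d < e. The simplices of K, each written with vertices in increasing order, are:

  0-simplices (5): a, b, c, d, e
  1-simplices (6): ab, ac, bc, cd, ce, de

so the chain groups are C_0 ≅ Z^5, C_1 ≅ Z^6.

The boundary map ∂_1: C_1 → C_0 is given by ∂[p,q] = [q] − [p]. For instance
  ∂cd = d − c.
The 5×6 boundary matrix has rank 4 and Smith normal form diag(1,1,1,1).

Reading off H_k = ker ∂_k / im ∂_{k+1}:

  H_0: rank C_0 − rank ∂_1 = 5 − 4 = 1, and the invariant factors of ∂_1 are all 1, so H_0 = Z.
  H_1: rank ker ∂_1 − rank ∂_2 = (6 − 4) − 0 = 2, and there is no ∂_2, so H_1 = Z^2.

(K is a triangulation of a wedge of 2 circles.)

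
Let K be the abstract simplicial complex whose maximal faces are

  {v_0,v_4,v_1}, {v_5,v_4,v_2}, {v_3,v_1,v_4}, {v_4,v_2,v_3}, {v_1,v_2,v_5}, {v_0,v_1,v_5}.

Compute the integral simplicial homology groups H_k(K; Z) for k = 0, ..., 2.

Order the vertices as v_0 < v_1 < v_2 < v_3 < v_4 < v_5. Listing each simplex with vertices in this order, K has dimension 2 with simplices:

  0-simplices (6): [v_0], [v_1], [v_2], [v_3], [v_4], [v_5]
  1-simplices (12): [v_0,v_1], [v_0,v_4], [v_0,v_5], [v_1,v_2], [v_1,v_3], [v_1,v_4], [v_1,v_5], [v_2,v_3], [v_2,v_4], [v_2,v_5], [v_3,v_4], [v_4,v_5]
  2-simplices (6): [v_0,v_1,v_4], [v_0,v_1,v_5], [v_1,v_2,v_5], [v_1,v_3,v_4], [v_2,v_3,v_4], [v_2,v_4,v_5]

so the chain groups are C_0 ≅ Z^6, C_1 ≅ Z^12, C_2 ≅ Z^6.

The boundary map ∂_1: C_1 → C_0 sends each edge [p,q] (with p < q) to q − p. For instance
  ∂[v_1,v_5] = [v_5] − [v_1].
The resulting 6×12 matrix has rank 5, and its Smith normal form has invariant factors (1,1,1,1,1).

∂_2: C_2 → C_1 maps a triangle to the signed sum of its edges. For instance
  ∂[v_2,v_3,v_4] = [v_3,v_4] − [v_2,v_4] + [v_2,v_3],
  ∂[v_2,v_4,v_5] = [v_4,v_5] − [v_2,v_5] + [v_2,v_4].
As a 12×6 matrix over Z this has rank 6, with invariant factors (1,1,1,1,1,1).

Now H_k = ker ∂_k / im ∂_{k+1}, so:

  H_0: rank C_0 − rank ∂_1 = 6 − 5 = 1, and the invariant factors of ∂_1 are all 1, so H_0 = Z.
  H_1: rank ker ∂_1 − rank ∂_2 = (12 − 5) − 6 = 1, and the invariant factors of ∂_2 are all 1, so H_1 = Z.
  H_2: rank ker ∂_2 − rank ∂_3 = (6 − 6) − 0 = 0, and there is no ∂_3, so H_2 = 0.

H_0 = Z,  H_1 = Z,  H_2 = 0.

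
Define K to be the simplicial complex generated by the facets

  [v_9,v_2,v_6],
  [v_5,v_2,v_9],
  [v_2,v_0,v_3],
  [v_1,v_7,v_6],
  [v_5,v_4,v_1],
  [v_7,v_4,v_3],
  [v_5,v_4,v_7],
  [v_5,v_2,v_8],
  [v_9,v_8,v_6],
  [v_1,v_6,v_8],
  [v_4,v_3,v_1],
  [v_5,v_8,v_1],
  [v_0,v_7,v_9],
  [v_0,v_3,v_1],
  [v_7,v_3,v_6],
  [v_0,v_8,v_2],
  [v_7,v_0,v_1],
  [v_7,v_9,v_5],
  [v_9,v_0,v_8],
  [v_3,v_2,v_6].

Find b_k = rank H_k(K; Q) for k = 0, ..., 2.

Fix the vertex order v_0 < v_1 < v_2 < v_3 < v_4 < v_5 < v_6 < v_7 < v_8 < v_9 and write every simplex with vertices in increasing order. Then dim K = 2 and the simplices of K are:

  0-simplices (10): [v_0], [v_1], [v_2], [v_3], [v_4], [v_5], [v_6], [v_7], [v_8], [v_9]
  1-simplices (30): (30 of them)
  2-simplices (20): (20 of them)

giving chain groups C_0 ≅ Z^10, C_1 ≅ Z^30, C_2 ≅ Z^20.

Boundary ∂_1: C_1 → C_0 maps an edge to its endpoints' difference, ∂[p,q] = q − p.
As a 10×30 matrix over Z this has rank 9, with invariant factors (1,1,1,1,1,1,1,1,1).

Boundary ∂_2: C_2 → C_1 maps a triangle to the signed sum of its edges. For instance
  ∂[v_4,v_5,v_7] = [v_5,v_7] − [v_4,v_7] + [v_4,v_5],
  ∂[v_1,v_6,v_8] = [v_6,v_8] − [v_1,v_8] + [v_1,v_6].
As a 30×20 matrix over Z this has rank 20, with invariant factors (1,1,1,1,1,1,1,1,1,1,1,1,1,1,1,1,1,1,1,2).

Computing H_k = (kernel of ∂_k) / (image of ∂_{k+1}):

  H_0: rank C_0 − rank ∂_1 = 10 − 9 = 1, and the invariant factors of ∂_1 are all 1, so H_0 = Z.
  H_1: rank ker ∂_1 − rank ∂_2 = (30 − 9) − 20 = 1, and ∂_2 has invariant factor 2 > 1, so H_1 = Z ⊕ Z_2.
  H_2: rank ker ∂_2 − rank ∂_3 = (20 − 20) − 0 = 0, and there is no ∂_3, so H_2 = 0.

Hence the Betti numbers are b_0 = 1, b_1 = 1, b_2 = 0.

b_0 = 1, b_1 = 1, b_2 = 0.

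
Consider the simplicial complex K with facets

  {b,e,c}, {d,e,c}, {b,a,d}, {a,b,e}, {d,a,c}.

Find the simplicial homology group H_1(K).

Fix the vertex order a < b < c < d < e and write every simplex with vertices in increasing order. Then dim K = 2 and the simplices of K are:

  0-simplices (5): a, b, c, d, e
  1-simplices (10): ab, ac, ad, ae, bc, bd, be, cd, ce, de
  2-simplices (5): abd, abe, acd, bce, cde

Hence C_0 ≅ Z^5, C_1 ≅ Z^10, C_2 ≅ Z^5.

∂_1: C_1 → C_0 maps an edge to its endpoints' difference, ∂[p,q] = q − p. For instance
  ∂ce = e − c.
The 5×10 boundary matrix has rank 4 and Smith normal form diag(1,1,1,1).

∂_2: C_2 → C_1 sends each 2-simplex [p,q,r] to [q,r] − [p,r] + [p,q]. For instance
  ∂cde = de − ce + cd,
  ∂acd = cd − ad + ac.
As a 10×5 matrix over Z this has rank 5, with invariant factors (1,1,1,1,1).

Reading off H_k = ker ∂_k / im ∂_{k+1}:

  H_1: rank ker ∂_1 − rank ∂_2 = (10 − 4) − 5 = 1, and the invariant factors of ∂_2 are all 1, so H_1 = Z.

(K is a triangulation of the Möbius band.)

H_1 = Z.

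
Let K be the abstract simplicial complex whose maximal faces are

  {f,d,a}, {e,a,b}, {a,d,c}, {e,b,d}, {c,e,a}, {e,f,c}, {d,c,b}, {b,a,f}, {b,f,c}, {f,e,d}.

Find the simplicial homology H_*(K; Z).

H_0 ≅ Z,  H_1 ≅ Z/2,  H_2 = 0.

K has 6 vertices, 15 edges, 10 triangles.
rank ∂_0 = 0, rank ∂_1 = 5 ⇒ b_0 = 6 − 0 − 5 = 1; all invariant factors of ∂_1 are 1 so no torsion. So H_0 = Z.
rank ∂_1 = 5, rank ∂_2 = 10 ⇒ b_1 = 15 − 5 − 10 = 0; ∂_2 has invariant factor(s) [2] giving torsion. So H_1 = Z/2.
rank ∂_2 = 10, rank ∂_3 = 0 ⇒ b_2 = 10 − 10 − 0 = 0. So H_2 = 0.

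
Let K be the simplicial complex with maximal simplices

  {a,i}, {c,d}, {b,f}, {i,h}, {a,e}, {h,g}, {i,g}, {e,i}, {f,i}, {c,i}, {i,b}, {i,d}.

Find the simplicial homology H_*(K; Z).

We work with the vertex ordering a < b < c < d < e < f < g < h < i. The simplices of K, each written with vertices in increasing order, are:

  0-simplices (9): a, b, c, d, e, f, g, h, i
  1-simplices (12): ae, ai, bf, bi, cd, ci, di, ei, fi, gh, gi, hi

so the chain groups are C_0 ≅ Z^9, C_1 ≅ Z^12.

∂_1: C_1 → C_0 is given by ∂[p,q] = [q] − [p]. For instance
  ∂fi = i − f.
The 9×12 boundary matrix has rank 8 and Smith normal form diag(1,1,1,1,1,1,1,1).

Now H_k = ker ∂_k / im ∂_{k+1}, so:

  H_0: rank C_0 − rank ∂_1 = 9 − 8 = 1, and the invariant factors of ∂_1 are all 1, so H_0 = Z.
  H_1: rank ker ∂_1 − rank ∂_2 = (12 − 8) − 0 = 4, and there is no ∂_2, so H_1 = Z^4.

As a check, the Euler characteristic is 9 − 12 = -3, which agrees with 1 − 4 = -3.

H_0 = Z,  H_1 = Z^4.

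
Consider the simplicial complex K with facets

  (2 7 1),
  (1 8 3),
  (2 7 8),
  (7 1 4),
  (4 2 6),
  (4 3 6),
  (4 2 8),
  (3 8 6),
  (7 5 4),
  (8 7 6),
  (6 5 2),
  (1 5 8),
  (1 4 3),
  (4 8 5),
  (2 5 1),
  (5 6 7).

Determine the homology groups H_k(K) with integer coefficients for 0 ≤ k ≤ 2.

H_0 = Z,  H_1 = Z^2,  H_2 = Z.

Order the vertices as 1 < 2 < 3 < 4 < 5 < 6 < 7 < 8. Listing each simplex with vertices in this order, K has dimension 2 with simplices:

  0-simplices (8): [1], [2], [3], [4], [5], [6], [7], [8]
  1-simplices (24): (24 of them)
  2-simplices (16): [1,2,5], [1,2,7], [1,3,4], [1,3,8], [1,4,7], [1,5,8], [2,4,6], [2,4,8], [2,5,6], [2,7,8], [3,4,6], [3,6,8], [4,5,7], [4,5,8], [5,6,7], [6,7,8]

so the chain groups are C_0 ≅ Z^8, C_1 ≅ Z^24, C_2 ≅ Z^16.

The boundary map ∂_1: C_1 → C_0 maps an edge to its endpoints' difference, ∂[p,q] = q − p.
As a 8×24 matrix over Z this has rank 7, with invariant factors (1,1,1,1,1,1,1).

Boundary ∂_2: C_2 → C_1 maps a triangle to the signed sum of its edges. For instance
  ∂[4,5,8] = [5,8] − [4,8] + [4,5],
  ∂[1,2,7] = [2,7] − [1,7] + [1,2].
This gives a 24×16 integer matrix of rank 15; reducing to Smith normal form yields diagonal entries (1,1,1,1,1,1,1,1,1,1,1,1,1,1,1).

Now H_k = ker ∂_k / im ∂_{k+1}, so:

  H_0: rank C_0 − rank ∂_1 = 8 − 7 = 1, and the invariant factors of ∂_1 are all 1, so H_0 = Z.
  H_1: rank ker ∂_1 − rank ∂_2 = (24 − 7) − 15 = 2, and the invariant factors of ∂_2 are all 1, so H_1 = Z^2.
  H_2: rank ker ∂_2 − rank ∂_3 = (16 − 15) − 0 = 1, and there is no ∂_3, so H_2 = Z.

As a check, the Euler characteristic is 8 − 24 + 16 = 0, which agrees with 1 − 2 + 1 = 0.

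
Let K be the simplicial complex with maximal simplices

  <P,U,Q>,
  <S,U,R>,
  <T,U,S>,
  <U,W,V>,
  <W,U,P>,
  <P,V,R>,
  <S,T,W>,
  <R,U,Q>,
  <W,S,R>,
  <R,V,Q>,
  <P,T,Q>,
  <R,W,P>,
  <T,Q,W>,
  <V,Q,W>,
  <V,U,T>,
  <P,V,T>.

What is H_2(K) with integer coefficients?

Order the vertices as P < Q < R < S < T < U < V < W. Listing each simplex with vertices in this order, K has dimension 2 with simplices:

  0-simplices (8): P, Q, R, S, T, U, V, W
  1-simplices (24): PQ, PR, PT, PU, PV, PW, QR, QT, QU, QV, QW, RS, RU, RV, RW, ST, SU, SW, TU, TV, TW, UV, UW, VW
  2-simplices (16): PQT, PQU, PRV, PRW, PTV, PUW, QRU, QRV, QTW, QVW, RSU, RSW, STU, STW, TUV, UVW

giving chain groups C_0 ≅ Z^8, C_1 ≅ Z^24, C_2 ≅ Z^16.

The boundary map ∂_1: C_1 → C_0 sends each edge [p,q] (with p < q) to q − p. For instance
  ∂PR = R − P.
The resulting 8×24 matrix has rank 7, and its Smith normal form has invariant factors (1,1,1,1,1,1,1).

Boundary ∂_2: C_2 → C_1 maps a triangle to the signed sum of its edges. For instance
  ∂QRV = RV − QV + QR,
  ∂PQT = QT − PT + PQ.
This gives a 24×16 integer matrix of rank 15; reducing to Smith normal form yields diagonal entries (1,1,1,1,1,1,1,1,1,1,1,1,1,1,1).

From H_k ≅ ker(∂_k) / im(∂_{k+1}) we obtain:

  H_2: rank ker ∂_2 − rank ∂_3 = (16 − 15) − 0 = 1, and there is no ∂_3, so H_2 ≅ Z.

H_2 ≅ Z.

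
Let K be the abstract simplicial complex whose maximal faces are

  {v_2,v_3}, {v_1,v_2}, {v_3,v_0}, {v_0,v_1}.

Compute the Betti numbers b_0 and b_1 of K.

Take the total order v_0 < v_1 < v_2 < v_3 on the vertex set. Then K (dimension 1) consists of the simplices:

  0-simplices (4): [v_0], [v_1], [v_2], [v_3]
  1-simplices (4): [v_0,v_1], [v_0,v_3], [v_1,v_2], [v_2,v_3]

giving chain groups C_0 ≅ Z^4, C_1 ≅ Z^4.

The boundary map ∂_1: C_1 → C_0 maps an edge to its endpoints' difference, ∂[p,q] = q − p. For instance
  ∂[v_1,v_2] = [v_2] − [v_1].
The 4×4 boundary matrix has rank 3 and Smith normal form diag(1,1,1).

Now H_k = ker ∂_k / im ∂_{k+1}, so:

  H_0: rank C_0 − rank ∂_1 = 4 − 3 = 1, and the invariant factors of ∂_1 are all 1, so H_0 = Z.
  H_1: rank ker ∂_1 − rank ∂_2 = (4 − 3) − 0 = 1, and there is no ∂_2, so H_1 = Z.

As a check, the Euler characteristic is 4 − 4 = 0, which agrees with 1 − 1 = 0.
(K is a triangulation of the circle S^1.)

Hence the Betti numbers are b_0 = 1, b_1 = 1.

b_0 = 1, b_1 = 1.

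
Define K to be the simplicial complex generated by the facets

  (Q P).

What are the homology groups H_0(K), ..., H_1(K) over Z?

Fix the vertex order P < Q and write every simplex with vertices in increasing order. Then dim K = 1 and the simplices of K are:

  0-simplices (2): P, Q
  1-simplices (1): PQ

Hence C_0 ≅ Z^2, C_1 ≅ Z^1.

The boundary map ∂_1: C_1 → C_0 is given by ∂[p,q] = [q] − [p]. For instance
  ∂PQ = Q − P.
As a 2×1 matrix over Z this has rank 1, with invariant factors (1).

Computing H_k = (kernel of ∂_k) / (image of ∂_{k+1}):

  H_0: rank C_0 − rank ∂_1 = 2 − 1 = 1, and the invariant factors of ∂_1 are all 1, so H_0 ≅ Z.
  H_1: rank ker ∂_1 − rank ∂_2 = (1 − 1) − 0 = 0, and there is no ∂_2, so H_1 ≅ 0.

(K is a triangulation of the 1-simplex.)

H_0 ≅ Z,  H_1 = 0.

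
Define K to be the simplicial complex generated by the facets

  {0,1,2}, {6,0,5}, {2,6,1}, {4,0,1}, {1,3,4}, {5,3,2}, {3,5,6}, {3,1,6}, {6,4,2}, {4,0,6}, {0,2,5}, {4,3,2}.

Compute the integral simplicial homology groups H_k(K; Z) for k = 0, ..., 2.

Fix the vertex order 0 < 1 < 2 < 3 < 4 < 5 < 6 and write every simplex with vertices in increasing order. Then dim K = 2 and the simplices of K are:

  0-simplices (7): [0], [1], [2], [3], [4], [5], [6]
  1-simplices (18): [0,1], [0,2], [0,4], [0,5], [0,6], [1,2], [1,3], [1,4], [1,6], [2,3], [2,4], [2,5], [2,6], [3,4], [3,5], [3,6], [4,6], [5,6]
  2-simplices (12): [0,1,2], [0,1,4], [0,2,5], [0,4,6], [0,5,6], [1,2,6], [1,3,4], [1,3,6], [2,3,4], [2,3,5], [2,4,6], [3,5,6]

giving chain groups C_0 ≅ Z^7, C_1 ≅ Z^18, C_2 ≅ Z^12.

∂_1: C_1 → C_0 sends each edge [p,q] (with p < q) to q − p. For instance
  ∂[1,3] = [3] − [1].
The resulting 7×18 matrix has rank 6, and its Smith normal form has invariant factors (1,1,1,1,1,1).

∂_2: C_2 → C_1 acts by ∂[p,q,r] = [q,r] − [p,r] + [p,q]. For instance
  ∂[2,3,5] = [3,5] − [2,5] + [2,3],
  ∂[0,1,2] = [1,2] − [0,2] + [0,1].
As a 18×12 matrix over Z this has rank 12, with invariant factors (1,1,1,1,1,1,1,1,1,1,1,2).

Computing H_k = (kernel of ∂_k) / (image of ∂_{k+1}):

  H_0: rank C_0 − rank ∂_1 = 7 − 6 = 1, and the invariant factors of ∂_1 are all 1, so H_0 ≅ Z.
  H_1: rank ker ∂_1 − rank ∂_2 = (18 − 6) − 12 = 0, and ∂_2 has invariant factor 2 > 1, so H_1 ≅ Z/2.
  H_2: rank ker ∂_2 − rank ∂_3 = (12 − 12) − 0 = 0, and there is no ∂_3, so H_2 ≅ 0.

H_0 ≅ Z,  H_1 ≅ Z/2,  H_2 = 0.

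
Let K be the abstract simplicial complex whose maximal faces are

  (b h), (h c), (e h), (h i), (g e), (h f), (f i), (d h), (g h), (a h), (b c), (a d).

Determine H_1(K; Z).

Fix the vertex order a < b < c < d < e < f < g < h < i and write every simplex with vertices in increasing order. Then dim K = 1 and the simplices of K are:

  0-simplices (9): a, b, c, d, e, f, g, h, i
  1-simplices (12): ad, ah, bc, bh, ch, dh, eg, eh, fh, fi, gh, hi

so the chain groups are C_0 ≅ Z^9, C_1 ≅ Z^12.

∂_1: C_1 → C_0 maps an edge to its endpoints' difference, ∂[p,q] = q − p. For instance
  ∂gh = h − g.
The 9×12 boundary matrix has rank 8 and Smith normal form diag(1,1,1,1,1,1,1,1).

From H_k ≅ ker(∂_k) / im(∂_{k+1}) we obtain:

  H_1: rank ker ∂_1 − rank ∂_2 = (12 − 8) − 0 = 4, and there is no ∂_2, so H_1 = Z^4.

H_1 = Z^4.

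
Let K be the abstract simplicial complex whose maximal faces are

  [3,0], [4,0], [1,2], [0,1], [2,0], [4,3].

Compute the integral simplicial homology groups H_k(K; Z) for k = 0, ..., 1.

Order the vertices as 0 < 1 < 2 < 3 < 4. Listing each simplex with vertices in this order, K has dimension 1 with simplices:

  0-simplices (5): [0], [1], [2], [3], [4]
  1-simplices (6): [0,1], [0,2], [0,3], [0,4], [1,2], [3,4]

giving chain groups C_0 ≅ Z^5, C_1 ≅ Z^6.

Boundary ∂_1: C_1 → C_0 sends each edge [p,q] (with p < q) to q − p. For instance
  ∂[0,3] = [3] − [0].
This gives a 5×6 integer matrix of rank 4; reducing to Smith normal form yields diagonal entries (1,1,1,1).

Computing H_k = (kernel of ∂_k) / (image of ∂_{k+1}):

  H_0: rank C_0 − rank ∂_1 = 5 − 4 = 1, and the invariant factors of ∂_1 are all 1, so H_0 ≅ Z.
  H_1: rank ker ∂_1 − rank ∂_2 = (6 − 4) − 0 = 2, and there is no ∂_2, so H_1 ≅ Z^2.

H_0 = Z,  H_1 = Z^2.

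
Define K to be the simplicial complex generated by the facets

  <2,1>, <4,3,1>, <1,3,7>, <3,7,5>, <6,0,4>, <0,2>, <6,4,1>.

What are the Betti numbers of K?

Take the total order 0 < 1 < 2 < 3 < 4 < 5 < 6 < 7 on the vertex set. Then K (dimension 2) consists of the simplices:

  0-simplices (8): [0], [1], [2], [3], [4], [5], [6], [7]
  1-simplices (13): [0,2], [0,4], [0,6], [1,2], [1,3], [1,4], [1,6], [1,7], [3,4], [3,5], [3,7], [4,6], [5,7]
  2-simplices (5): [0,4,6], [1,3,4], [1,3,7], [1,4,6], [3,5,7]

so the chain groups are C_0 ≅ Z^8, C_1 ≅ Z^13, C_2 ≅ Z^5.

The boundary map ∂_1: C_1 → C_0 is given by ∂[p,q] = [q] − [p]. For instance
  ∂[3,4] = [4] − [3].
The 8×13 boundary matrix has rank 7 and Smith normal form diag(1,1,1,1,1,1,1).

Boundary ∂_2: C_2 → C_1 maps a triangle to the signed sum of its edges. For instance
  ∂[1,3,4] = [3,4] − [1,4] + [1,3],
  ∂[0,4,6] = [4,6] − [0,6] + [0,4].
The resulting 13×5 matrix has rank 5, and its Smith normal form has invariant factors (1,1,1,1,1).

Computing H_k = (kernel of ∂_k) / (image of ∂_{k+1}):

  H_0: rank C_0 − rank ∂_1 = 8 − 7 = 1, and the invariant factors of ∂_1 are all 1, so H_0 = Z.
  H_1: rank ker ∂_1 − rank ∂_2 = (13 − 7) − 5 = 1, and the invariant factors of ∂_2 are all 1, so H_1 = Z.
  H_2: rank ker ∂_2 − rank ∂_3 = (5 − 5) − 0 = 0, and there is no ∂_3, so H_2 = 0.

As a check, the Euler characteristic is 8 − 13 + 5 = 0, which agrees with 1 − 1 + 0 = 0.

Hence the Betti numbers are b_0 = 1, b_1 = 1, b_2 = 0.

b_0 = 1, b_1 = 1, b_2 = 0.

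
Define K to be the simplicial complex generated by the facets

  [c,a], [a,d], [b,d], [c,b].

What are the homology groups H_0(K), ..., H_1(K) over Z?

Order the vertices as a < b < c < d. Listing each simplex with vertices in this order, K has dimension 1 with simplices:

  0-simplices (4): a, b, c, d
  1-simplices (4): ac, ad, bc, bd

giving chain groups C_0 ≅ Z^4, C_1 ≅ Z^4.

∂_1: C_1 → C_0 maps an edge to its endpoints' difference, ∂[p,q] = q − p. For instance
  ∂bd = d − b.
As a 4×4 matrix over Z this has rank 3, with invariant factors (1,1,1).

Reading off H_k = ker ∂_k / im ∂_{k+1}:

  H_0: rank C_0 − rank ∂_1 = 4 − 3 = 1, and the invariant factors of ∂_1 are all 1, so H_0 ≅ Z.
  H_1: rank ker ∂_1 − rank ∂_2 = (4 − 3) − 0 = 1, and there is no ∂_2, so H_1 ≅ Z.

H_0 ≅ Z,  H_1 ≅ Z.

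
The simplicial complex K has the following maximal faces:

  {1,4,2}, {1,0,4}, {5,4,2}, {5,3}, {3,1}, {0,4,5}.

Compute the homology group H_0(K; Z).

H_0 = Z.

Take the total order 0 < 1 < 2 < 3 < 4 < 5 on the vertex set. Then K (dimension 2) consists of the simplices:

  0-simplices (6): [0], [1], [2], [3], [4], [5]
  1-simplices (10): [0,1], [0,4], [0,5], [1,2], [1,3], [1,4], [2,4], [2,5], [3,5], [4,5]
  2-simplices (4): [0,1,4], [0,4,5], [1,2,4], [2,4,5]

giving chain groups C_0 ≅ Z^6, C_1 ≅ Z^10, C_2 ≅ Z^4.

Boundary ∂_1: C_1 → C_0 is given by ∂[p,q] = [q] − [p].
This gives a 6×10 integer matrix of rank 5; reducing to Smith normal form yields diagonal entries (1,1,1,1,1).

The boundary map ∂_2: C_2 → C_1 maps a triangle to the signed sum of its edges. For instance
  ∂[1,2,4] = [2,4] − [1,4] + [1,2],
  ∂[0,1,4] = [1,4] − [0,4] + [0,1].
As a 10×4 matrix over Z this has rank 4, with invariant factors (1,1,1,1).

From H_k ≅ ker(∂_k) / im(∂_{k+1}) we obtain:

  H_0: rank C_0 − rank ∂_1 = 6 − 5 = 1, and the invariant factors of ∂_1 are all 1, so H_0 = Z.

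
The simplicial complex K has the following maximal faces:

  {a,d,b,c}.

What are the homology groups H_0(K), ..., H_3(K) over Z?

Order the vertices as a < b < c < d. Listing each simplex with vertices in this order, K has dimension 3 with simplices:

  0-simplices (4): a, b, c, d
  1-simplices (6): ab, ac, ad, bc, bd, cd
  2-simplices (4): abc, abd, acd, bcd
  3-simplices (1): abcd

so the chain groups are C_0 ≅ Z^4, C_1 ≅ Z^6, C_2 ≅ Z^4, C_3 ≅ Z^1.

∂_1: C_1 → C_0 maps an edge to its endpoints' difference, ∂[p,q] = q − p. For instance
  ∂ab = b − a.
As a 4×6 matrix over Z this has rank 3, with invariant factors (1,1,1).

The boundary map ∂_2: C_2 → C_1 maps a triangle to the signed sum of its edges. For instance
  ∂abc = bc − ac + ab,
  ∂acd = cd − ad + ac.
The resulting 6×4 matrix has rank 3, and its Smith normal form has invariant factors (1,1,1).

The boundary map ∂_3: C_3 → C_2 sends each 3-simplex σ to the alternating sum Σ_i (−1)^i (σ with its i-th vertex removed). For instance
  ∂abcd = bcd − acd + abd − abc.
This gives a 4×1 integer matrix of rank 1; reducing to Smith normal form yields diagonal entries (1).

From H_k ≅ ker(∂_k) / im(∂_{k+1}) we obtain:

  H_0: rank C_0 − rank ∂_1 = 4 − 3 = 1, and the invariant factors of ∂_1 are all 1, so H_0 = Z.
  H_1: rank ker ∂_1 − rank ∂_2 = (6 − 3) − 3 = 0, and the invariant factors of ∂_2 are all 1, so H_1 = 0.
  H_2: rank ker ∂_2 − rank ∂_3 = (4 − 3) − 1 = 0, and the invariant factors of ∂_3 are all 1, so H_2 = 0.
  H_3: rank ker ∂_3 − rank ∂_4 = (1 − 1) − 0 = 0, and there is no ∂_4, so H_3 = 0.

H_0 = Z,  H_1 = 0,  H_2 = 0,  H_3 = 0.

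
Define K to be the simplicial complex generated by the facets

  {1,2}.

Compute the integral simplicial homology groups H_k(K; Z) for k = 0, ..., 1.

Fix the vertex order 1 < 2 and write every simplex with vertices in increasing order. Then dim K = 1 and the simplices of K are:

  0-simplices (2): [1], [2]
  1-simplices (1): [1,2]

giving chain groups C_0 ≅ Z^2, C_1 ≅ Z^1.

The boundary map ∂_1: C_1 → C_0 sends each edge [p,q] (with p < q) to q − p. For instance
  ∂[1,2] = [2] − [1].
As a 2×1 matrix over Z this has rank 1, with invariant factors (1).

From H_k ≅ ker(∂_k) / im(∂_{k+1}) we obtain:

  H_0: rank C_0 − rank ∂_1 = 2 − 1 = 1, and the invariant factors of ∂_1 are all 1, so H_0 = Z.
  H_1: rank ker ∂_1 − rank ∂_2 = (1 − 1) − 0 = 0, and there is no ∂_2, so H_1 = 0.

As a check, the Euler characteristic is 2 − 1 = 1, which agrees with 1 − 0 = 1.
(K is a triangulation of the 1-simplex.)

H_0 = Z,  H_1 = 0.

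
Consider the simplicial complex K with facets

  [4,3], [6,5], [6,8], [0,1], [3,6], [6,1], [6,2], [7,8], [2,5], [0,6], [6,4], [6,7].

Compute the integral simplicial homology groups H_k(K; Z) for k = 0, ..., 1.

We work with the vertex ordering 0 < 1 < 2 < 3 < 4 < 5 < 6 < 7 < 8. The simplices of K, each written with vertices in increasing order, are:

  0-simplices (9): [0], [1], [2], [3], [4], [5], [6], [7], [8]
  1-simplices (12): [0,1], [0,6], [1,6], [2,5], [2,6], [3,4], [3,6], [4,6], [5,6], [6,7], [6,8], [7,8]

so the chain groups are C_0 ≅ Z^9, C_1 ≅ Z^12.

Boundary ∂_1: C_1 → C_0 maps an edge to its endpoints' difference, ∂[p,q] = q − p.
As a 9×12 matrix over Z this has rank 8, with invariant factors (1,1,1,1,1,1,1,1).

Computing H_k = (kernel of ∂_k) / (image of ∂_{k+1}):

  H_0: rank C_0 − rank ∂_1 = 9 − 8 = 1, and the invariant factors of ∂_1 are all 1, so H_0 ≅ Z.
  H_1: rank ker ∂_1 − rank ∂_2 = (12 − 8) − 0 = 4, and there is no ∂_2, so H_1 ≅ Z^4.

As a check, the Euler characteristic is 9 − 12 = -3, which agrees with 1 − 4 = -3.
(K is a triangulation of a wedge of 4 circles.)

H_0 = Z,  H_1 = Z^4.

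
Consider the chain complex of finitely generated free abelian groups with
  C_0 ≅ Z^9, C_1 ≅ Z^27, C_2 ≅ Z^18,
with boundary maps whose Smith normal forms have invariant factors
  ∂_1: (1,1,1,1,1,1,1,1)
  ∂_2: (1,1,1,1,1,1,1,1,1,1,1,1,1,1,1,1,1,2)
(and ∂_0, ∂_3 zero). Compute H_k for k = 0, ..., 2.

H_0 ≅ Z,  H_1 ≅ Z ⊕ Z/2Z,  H_2 = 0.

H_0: b_0 = 9 − 0 − 8 = 1; torsion from ∂_1 factors > 1: none. So H_0 ≅ Z.
H_1: b_1 = 27 − 8 − 18 = 1; torsion from ∂_2 factors > 1: [2]. So H_1 ≅ Z ⊕ Z/2Z.
H_2: b_2 = 18 − 18 − 0 = 0; torsion from ∂_3 factors > 1: none. So H_2 ≅ 0.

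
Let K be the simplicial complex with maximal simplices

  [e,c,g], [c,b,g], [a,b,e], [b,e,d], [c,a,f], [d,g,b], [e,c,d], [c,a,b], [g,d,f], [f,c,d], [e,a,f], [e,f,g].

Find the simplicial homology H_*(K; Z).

H_0 = Z,  H_1 = Z/2,  H_2 = 0.

Order the vertices as a < b < c < d < e < f < g. Listing each simplex with vertices in this order, K has dimension 2 with simplices:

  0-simplices (7): a, b, c, d, e, f, g
  1-simplices (18): ab, ac, ae, af, bc, bd, be, bg, cd, ce, cf, cg, de, df, dg, ef, eg, fg
  2-simplices (12): abc, abe, acf, aef, bcg, bde, bdg, cde, cdf, ceg, dfg, efg

so the chain groups are C_0 ≅ Z^7, C_1 ≅ Z^18, C_2 ≅ Z^12.

Boundary ∂_1: C_1 → C_0 sends each edge [p,q] (with p < q) to q − p. For instance
  ∂ae = e − a.
The resulting 7×18 matrix has rank 6, and its Smith normal form has invariant factors (1,1,1,1,1,1).

Boundary ∂_2: C_2 → C_1 acts by ∂[p,q,r] = [q,r] − [p,r] + [p,q]. For instance
  ∂efg = fg − eg + ef,
  ∂bcg = cg − bg + bc.
The resulting 18×12 matrix has rank 12, and its Smith normal form has invariant factors (1,1,1,1,1,1,1,1,1,1,1,2).

Computing H_k = (kernel of ∂_k) / (image of ∂_{k+1}):

  H_0: rank C_0 − rank ∂_1 = 7 − 6 = 1, and the invariant factors of ∂_1 are all 1, so H_0 ≅ Z.
  H_1: rank ker ∂_1 − rank ∂_2 = (18 − 6) − 12 = 0, and ∂_2 has invariant factor 2 > 1, so H_1 ≅ Z/2.
  H_2: rank ker ∂_2 − rank ∂_3 = (12 − 12) − 0 = 0, and there is no ∂_3, so H_2 ≅ 0.

As a check, the Euler characteristic is 7 − 18 + 12 = 1, which agrees with 1 − 0 + 0 = 1.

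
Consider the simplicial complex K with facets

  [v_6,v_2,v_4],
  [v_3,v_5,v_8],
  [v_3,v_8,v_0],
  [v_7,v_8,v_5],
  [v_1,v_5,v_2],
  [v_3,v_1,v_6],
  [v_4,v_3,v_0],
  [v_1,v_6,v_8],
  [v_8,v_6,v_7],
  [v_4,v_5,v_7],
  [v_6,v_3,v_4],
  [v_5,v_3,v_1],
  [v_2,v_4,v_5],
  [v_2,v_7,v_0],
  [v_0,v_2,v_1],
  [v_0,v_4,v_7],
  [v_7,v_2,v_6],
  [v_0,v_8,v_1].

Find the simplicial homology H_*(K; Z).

K has 9 vertices, 27 edges, 18 triangles.
rank ∂_0 = 0, rank ∂_1 = 8 ⇒ b_0 = 9 − 0 − 8 = 1; all invariant factors of ∂_1 are 1 so no torsion. So H_0 = Z.
rank ∂_1 = 8, rank ∂_2 = 18 ⇒ b_1 = 27 − 8 − 18 = 1; ∂_2 has invariant factor(s) [2] giving torsion. So H_1 = Z ⊕ Z/2.
rank ∂_2 = 18, rank ∂_3 = 0 ⇒ b_2 = 18 − 18 − 0 = 0. So H_2 = 0.

H_0 ≅ Z,  H_1 ≅ Z ⊕ Z/2,  H_2 = 0.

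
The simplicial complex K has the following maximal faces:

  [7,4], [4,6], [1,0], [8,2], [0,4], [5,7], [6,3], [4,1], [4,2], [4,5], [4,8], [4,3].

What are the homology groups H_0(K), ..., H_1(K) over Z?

We work with the vertex ordering 0 < 1 < 2 < 3 < 4 < 5 < 6 < 7 < 8. The simplices of K, each written with vertices in increasing order, are:

  0-simplices (9): [0], [1], [2], [3], [4], [5], [6], [7], [8]
  1-simplices (12): [0,1], [0,4], [1,4], [2,4], [2,8], [3,4], [3,6], [4,5], [4,6], [4,7], [4,8], [5,7]

so the chain groups are C_0 ≅ Z^9, C_1 ≅ Z^12.

∂_1: C_1 → C_0 sends each edge [p,q] (with p < q) to q − p. For instance
  ∂[0,4] = [4] − [0].
As a 9×12 matrix over Z this has rank 8, with invariant factors (1,1,1,1,1,1,1,1).

Now H_k = ker ∂_k / im ∂_{k+1}, so:

  H_0: rank C_0 − rank ∂_1 = 9 − 8 = 1, and the invariant factors of ∂_1 are all 1, so H_0 ≅ Z.
  H_1: rank ker ∂_1 − rank ∂_2 = (12 − 8) − 0 = 4, and there is no ∂_2, so H_1 ≅ Z^4.

As a check, the Euler characteristic is 9 − 12 = -3, which agrees with 1 − 4 = -3.

H_0 = Z,  H_1 = Z^4.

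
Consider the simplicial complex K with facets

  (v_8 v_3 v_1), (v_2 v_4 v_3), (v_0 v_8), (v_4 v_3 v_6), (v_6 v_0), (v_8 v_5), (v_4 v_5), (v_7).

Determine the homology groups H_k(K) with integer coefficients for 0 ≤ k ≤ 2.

H_0 ≅ Z^2,  H_1 ≅ Z^2,  H_2 = 0.

Order the vertices as v_0 < v_1 < v_2 < v_3 < v_4 < v_5 < v_6 < v_7 < v_8. Listing each simplex with vertices in this order, K has dimension 2 with simplices:

  0-simplices (9): [v_0], [v_1], [v_2], [v_3], [v_4], [v_5], [v_6], [v_7], [v_8]
  1-simplices (12): [v_0,v_6], [v_0,v_8], [v_1,v_3], [v_1,v_8], [v_2,v_3], [v_2,v_4], [v_3,v_4], [v_3,v_6], [v_3,v_8], [v_4,v_5], [v_4,v_6], [v_5,v_8]
  2-simplices (3): [v_1,v_3,v_8], [v_2,v_3,v_4], [v_3,v_4,v_6]

so the chain groups are C_0 ≅ Z^9, C_1 ≅ Z^12, C_2 ≅ Z^3.

Boundary ∂_1: C_1 → C_0 sends each edge [p,q] (with p < q) to q − p. For instance
  ∂[v_4,v_5] = [v_5] − [v_4].
The 9×12 boundary matrix has rank 7 and Smith normal form diag(1,1,1,1,1,1,1).

∂_2: C_2 → C_1 sends each 2-simplex [p,q,r] to [q,r] − [p,r] + [p,q]. For instance
  ∂[v_1,v_3,v_8] = [v_3,v_8] − [v_1,v_8] + [v_1,v_3],
  ∂[v_3,v_4,v_6] = [v_4,v_6] − [v_3,v_6] + [v_3,v_4].
As a 12×3 matrix over Z this has rank 3, with invariant factors (1,1,1).

Reading off H_k = ker ∂_k / im ∂_{k+1}:

  H_0: rank C_0 − rank ∂_1 = 9 − 7 = 2, and the invariant factors of ∂_1 are all 1, so H_0 ≅ Z^2.
  H_1: rank ker ∂_1 − rank ∂_2 = (12 − 7) − 3 = 2, and the invariant factors of ∂_2 are all 1, so H_1 ≅ Z^2.
  H_2: rank ker ∂_2 − rank ∂_3 = (3 − 3) − 0 = 0, and there is no ∂_3, so H_2 ≅ 0.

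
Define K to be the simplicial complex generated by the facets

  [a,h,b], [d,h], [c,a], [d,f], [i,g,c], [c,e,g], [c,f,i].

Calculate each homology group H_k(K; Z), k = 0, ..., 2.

H_0 ≅ Z,  H_1 ≅ Z,  H_2 = 0.

Take the total order a < b < c < d < e < f < g < h < i on the vertex set. Then K (dimension 2) consists of the simplices:

  0-simplices (9): a, b, c, d, e, f, g, h, i
  1-simplices (13): ab, ac, ah, bh, ce, cf, cg, ci, df, dh, eg, fi, gi
  2-simplices (4): abh, ceg, cfi, cgi

Hence C_0 ≅ Z^9, C_1 ≅ Z^13, C_2 ≅ Z^4.

∂_1: C_1 → C_0 maps an edge to its endpoints' difference, ∂[p,q] = q − p. For instance
  ∂cg = g − c.
This gives a 9×13 integer matrix of rank 8; reducing to Smith normal form yields diagonal entries (1,1,1,1,1,1,1,1).

Boundary ∂_2: C_2 → C_1 acts by ∂[p,q,r] = [q,r] − [p,r] + [p,q]. For instance
  ∂abh = bh − ah + ab,
  ∂cfi = fi − ci + cf.
The 13×4 boundary matrix has rank 4 and Smith normal form diag(1,1,1,1).

Computing H_k = (kernel of ∂_k) / (image of ∂_{k+1}):

  H_0: rank C_0 − rank ∂_1 = 9 − 8 = 1, and the invariant factors of ∂_1 are all 1, so H_0 = Z.
  H_1: rank ker ∂_1 − rank ∂_2 = (13 − 8) − 4 = 1, and the invariant factors of ∂_2 are all 1, so H_1 = Z.
  H_2: rank ker ∂_2 − rank ∂_3 = (4 − 4) − 0 = 0, and there is no ∂_3, so H_2 = 0.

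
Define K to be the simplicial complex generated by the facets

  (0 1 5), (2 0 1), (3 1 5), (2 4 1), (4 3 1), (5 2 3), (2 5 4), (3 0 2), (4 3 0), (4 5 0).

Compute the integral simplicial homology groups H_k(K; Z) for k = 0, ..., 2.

K has 6 vertices, 15 edges, 10 triangles.
rank ∂_0 = 0, rank ∂_1 = 5 ⇒ b_0 = 6 − 0 − 5 = 1; all invariant factors of ∂_1 are 1 so no torsion. So H_0 ≅ Z.
rank ∂_1 = 5, rank ∂_2 = 10 ⇒ b_1 = 15 − 5 − 10 = 0; ∂_2 has invariant factor(s) [2] giving torsion. So H_1 ≅ Z/2.
rank ∂_2 = 10, rank ∂_3 = 0 ⇒ b_2 = 10 − 10 − 0 = 0. So H_2 ≅ 0.

H_0 ≅ Z,  H_1 ≅ Z/2,  H_2 = 0.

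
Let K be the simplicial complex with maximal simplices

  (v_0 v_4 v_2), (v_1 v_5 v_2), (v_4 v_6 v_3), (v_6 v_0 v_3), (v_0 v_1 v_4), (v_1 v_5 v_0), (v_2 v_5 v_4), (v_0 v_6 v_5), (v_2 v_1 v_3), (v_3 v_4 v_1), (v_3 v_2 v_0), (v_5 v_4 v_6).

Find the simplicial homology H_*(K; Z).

Take the total order v_0 < v_1 < v_2 < v_3 < v_4 < v_5 < v_6 on the vertex set. Then K (dimension 2) consists of the simplices:

  0-simplices (7): [v_0], [v_1], [v_2], [v_3], [v_4], [v_5], [v_6]
  1-simplices (18): (18 of them)
  2-simplices (12): (12 of them)

so the chain groups are C_0 ≅ Z^7, C_1 ≅ Z^18, C_2 ≅ Z^12.

The boundary map ∂_1: C_1 → C_0 is given by ∂[p,q] = [q] − [p]. For instance
  ∂[v_3,v_6] = [v_6] − [v_3].
This gives a 7×18 integer matrix of rank 6; reducing to Smith normal form yields diagonal entries (1,1,1,1,1,1).

Boundary ∂_2: C_2 → C_1 maps a triangle to the signed sum of its edges. For instance
  ∂[v_1,v_3,v_4] = [v_3,v_4] − [v_1,v_4] + [v_1,v_3],
  ∂[v_0,v_2,v_4] = [v_2,v_4] − [v_0,v_4] + [v_0,v_2].
As a 18×12 matrix over Z this has rank 12, with invariant factors (1,1,1,1,1,1,1,1,1,1,1,2).

Now H_k = ker ∂_k / im ∂_{k+1}, so:

  H_0: rank C_0 − rank ∂_1 = 7 − 6 = 1, and the invariant factors of ∂_1 are all 1, so H_0 = Z.
  H_1: rank ker ∂_1 − rank ∂_2 = (18 − 6) − 12 = 0, and ∂_2 has invariant factor 2 > 1, so H_1 = Z_2.
  H_2: rank ker ∂_2 − rank ∂_3 = (12 − 12) − 0 = 0, and there is no ∂_3, so H_2 = 0.

As a check, the Euler characteristic is 7 − 18 + 12 = 1, which agrees with 1 − 0 + 0 = 1.

H_0 ≅ Z,  H_1 ≅ Z_2,  H_2 = 0.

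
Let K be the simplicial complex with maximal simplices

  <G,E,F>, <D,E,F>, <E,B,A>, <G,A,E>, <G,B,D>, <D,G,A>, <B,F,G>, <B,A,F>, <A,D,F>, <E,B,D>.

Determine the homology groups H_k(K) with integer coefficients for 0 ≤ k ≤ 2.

H_0 ≅ Z,  H_1 ≅ Z/2,  H_2 = 0.

K has 6 vertices, 15 edges, 10 triangles.
rank ∂_0 = 0, rank ∂_1 = 5 ⇒ b_0 = 6 − 0 − 5 = 1; all invariant factors of ∂_1 are 1 so no torsion. So H_0 ≅ Z.
rank ∂_1 = 5, rank ∂_2 = 10 ⇒ b_1 = 15 − 5 − 10 = 0; ∂_2 has invariant factor(s) [2] giving torsion. So H_1 ≅ Z/2.
rank ∂_2 = 10, rank ∂_3 = 0 ⇒ b_2 = 10 − 10 − 0 = 0. So H_2 ≅ 0.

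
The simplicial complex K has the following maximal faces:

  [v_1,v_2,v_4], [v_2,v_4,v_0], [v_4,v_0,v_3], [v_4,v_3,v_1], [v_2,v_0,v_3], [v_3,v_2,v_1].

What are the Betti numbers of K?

Take the total order v_0 < v_1 < v_2 < v_3 < v_4 on the vertex set. Then K (dimension 2) consists of the simplices:

  0-simplices (5): [v_0], [v_1], [v_2], [v_3], [v_4]
  1-simplices (9): [v_0,v_2], [v_0,v_3], [v_0,v_4], [v_1,v_2], [v_1,v_3], [v_1,v_4], [v_2,v_3], [v_2,v_4], [v_3,v_4]
  2-simplices (6): [v_0,v_2,v_3], [v_0,v_2,v_4], [v_0,v_3,v_4], [v_1,v_2,v_3], [v_1,v_2,v_4], [v_1,v_3,v_4]

Hence C_0 ≅ Z^5, C_1 ≅ Z^9, C_2 ≅ Z^6.

The boundary map ∂_1: C_1 → C_0 is given by ∂[p,q] = [q] − [p].
The resulting 5×9 matrix has rank 4, and its Smith normal form has invariant factors (1,1,1,1).

Boundary ∂_2: C_2 → C_1 maps a triangle to the signed sum of its edges. For instance
  ∂[v_0,v_2,v_3] = [v_2,v_3] − [v_0,v_3] + [v_0,v_2],
  ∂[v_1,v_2,v_3] = [v_2,v_3] − [v_1,v_3] + [v_1,v_2].
This gives a 9×6 integer matrix of rank 5; reducing to Smith normal form yields diagonal entries (1,1,1,1,1).

Reading off H_k = ker ∂_k / im ∂_{k+1}:

  H_0: rank C_0 − rank ∂_1 = 5 − 4 = 1, and the invariant factors of ∂_1 are all 1, so H_0 = Z.
  H_1: rank ker ∂_1 − rank ∂_2 = (9 − 4) − 5 = 0, and the invariant factors of ∂_2 are all 1, so H_1 = 0.
  H_2: rank ker ∂_2 − rank ∂_3 = (6 − 5) − 0 = 1, and there is no ∂_3, so H_2 = Z.

As a check, the Euler characteristic is 5 − 9 + 6 = 2, which agrees with 1 − 0 + 1 = 2.

Hence the Betti numbers are b_0 = 1, b_1 = 0, b_2 = 1.

b_0 = 1, b_1 = 0, b_2 = 1.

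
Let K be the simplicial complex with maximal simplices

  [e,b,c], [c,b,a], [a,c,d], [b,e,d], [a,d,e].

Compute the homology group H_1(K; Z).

H_1 ≅ Z.

Order the vertices as a < b < c < d < e. Listing each simplex with vertices in this order, K has dimension 2 with simplices:

  0-simplices (5): a, b, c, d, e
  1-simplices (10): ab, ac, ad, ae, bc, bd, be, cd, ce, de
  2-simplices (5): abc, acd, ade, bce, bde

so the chain groups are C_0 ≅ Z^5, C_1 ≅ Z^10, C_2 ≅ Z^5.

The boundary map ∂_1: C_1 → C_0 sends each edge [p,q] (with p < q) to q − p. For instance
  ∂ac = c − a.
As a 5×10 matrix over Z this has rank 4, with invariant factors (1,1,1,1).

The boundary map ∂_2: C_2 → C_1 maps a triangle to the signed sum of its edges. For instance
  ∂bde = de − be + bd,
  ∂abc = bc − ac + ab.
The resulting 10×5 matrix has rank 5, and its Smith normal form has invariant factors (1,1,1,1,1).

From H_k ≅ ker(∂_k) / im(∂_{k+1}) we obtain:

  H_1: rank ker ∂_1 − rank ∂_2 = (10 − 4) − 5 = 1, and the invariant factors of ∂_2 are all 1, so H_1 ≅ Z.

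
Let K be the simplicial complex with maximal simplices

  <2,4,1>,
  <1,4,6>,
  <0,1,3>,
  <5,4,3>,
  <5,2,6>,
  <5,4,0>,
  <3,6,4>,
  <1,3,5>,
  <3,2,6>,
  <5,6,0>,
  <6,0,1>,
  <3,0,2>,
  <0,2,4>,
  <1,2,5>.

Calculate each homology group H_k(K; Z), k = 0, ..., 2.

Fix the vertex order 0 < 1 < 2 < 3 < 4 < 5 < 6 and write every simplex with vertices in increasing order. Then dim K = 2 and the simplices of K are:

  0-simplices (7): [0], [1], [2], [3], [4], [5], [6]
  1-simplices (21): [0,1], [0,2], [0,3], [0,4], [0,5], [0,6], [1,2], [1,3], [1,4], [1,5], [1,6], [2,3], [2,4], [2,5], [2,6], [3,4], [3,5], [3,6], [4,5], [4,6], [5,6]
  2-simplices (14): [0,1,3], [0,1,6], [0,2,3], [0,2,4], [0,4,5], [0,5,6], [1,2,4], [1,2,5], [1,3,5], [1,4,6], [2,3,6], [2,5,6], [3,4,5], [3,4,6]

Hence C_0 ≅ Z^7, C_1 ≅ Z^21, C_2 ≅ Z^14.

The boundary map ∂_1: C_1 → C_0 maps an edge to its endpoints' difference, ∂[p,q] = q − p. For instance
  ∂[2,5] = [5] − [2].
The resulting 7×21 matrix has rank 6, and its Smith normal form has invariant factors (1,1,1,1,1,1).

Boundary ∂_2: C_2 → C_1 sends each 2-simplex [p,q,r] to [q,r] − [p,r] + [p,q]. For instance
  ∂[0,5,6] = [5,6] − [0,6] + [0,5],
  ∂[1,2,4] = [2,4] − [1,4] + [1,2].
This gives a 21×14 integer matrix of rank 13; reducing to Smith normal form yields diagonal entries (1,1,1,1,1,1,1,1,1,1,1,1,1).

From H_k ≅ ker(∂_k) / im(∂_{k+1}) we obtain:

  H_0: rank C_0 − rank ∂_1 = 7 − 6 = 1, and the invariant factors of ∂_1 are all 1, so H_0 ≅ Z.
  H_1: rank ker ∂_1 − rank ∂_2 = (21 − 6) − 13 = 2, and the invariant factors of ∂_2 are all 1, so H_1 ≅ Z^2.
  H_2: rank ker ∂_2 − rank ∂_3 = (14 − 13) − 0 = 1, and there is no ∂_3, so H_2 ≅ Z.

H_0 = Z,  H_1 = Z^2,  H_2 = Z.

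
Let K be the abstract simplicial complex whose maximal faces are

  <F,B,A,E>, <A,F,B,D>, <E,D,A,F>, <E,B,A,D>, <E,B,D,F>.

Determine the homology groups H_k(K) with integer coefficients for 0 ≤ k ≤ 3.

H_0 = Z,  H_1 = 0,  H_2 = 0,  H_3 = Z.

Fix the vertex order A < B < D < E < F and write every simplex with vertices in increasing order. Then dim K = 3 and the simplices of K are:

  0-simplices (5): A, B, D, E, F
  1-simplices (10): AB, AD, AE, AF, BD, BE, BF, DE, DF, EF
  2-simplices (10): ABD, ABE, ABF, ADE, ADF, AEF, BDE, BDF, BEF, DEF
  3-simplices (5): ABDE, ABDF, ABEF, ADEF, BDEF

so the chain groups are C_0 ≅ Z^5, C_1 ≅ Z^10, C_2 ≅ Z^10, C_3 ≅ Z^5.

The boundary map ∂_1: C_1 → C_0 sends each edge [p,q] (with p < q) to q − p. For instance
  ∂BF = F − B.
The 5×10 boundary matrix has rank 4 and Smith normal form diag(1,1,1,1).

The boundary map ∂_2: C_2 → C_1 maps a triangle to the signed sum of its edges. For instance
  ∂ABF = BF − AF + AB,
  ∂ADF = DF − AF + AD.
This gives a 10×10 integer matrix of rank 6; reducing to Smith normal form yields diagonal entries (1,1,1,1,1,1).

Boundary ∂_3: C_3 → C_2 sends each 3-simplex σ to the alternating sum Σ_i (−1)^i (σ with its i-th vertex removed). For instance
  ∂ADEF = DEF − AEF + ADF − ADE,
  ∂ABDE = BDE − ADE + ABE − ABD.
The 10×5 boundary matrix has rank 4 and Smith normal form diag(1,1,1,1).

Reading off H_k = ker ∂_k / im ∂_{k+1}:

  H_0: rank C_0 − rank ∂_1 = 5 − 4 = 1, and the invariant factors of ∂_1 are all 1, so H_0 = Z.
  H_1: rank ker ∂_1 − rank ∂_2 = (10 − 4) − 6 = 0, and the invariant factors of ∂_2 are all 1, so H_1 = 0.
  H_2: rank ker ∂_2 − rank ∂_3 = (10 − 6) − 4 = 0, and the invariant factors of ∂_3 are all 1, so H_2 = 0.
  H_3: rank ker ∂_3 − rank ∂_4 = (5 − 4) − 0 = 1, and there is no ∂_4, so H_3 = Z.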